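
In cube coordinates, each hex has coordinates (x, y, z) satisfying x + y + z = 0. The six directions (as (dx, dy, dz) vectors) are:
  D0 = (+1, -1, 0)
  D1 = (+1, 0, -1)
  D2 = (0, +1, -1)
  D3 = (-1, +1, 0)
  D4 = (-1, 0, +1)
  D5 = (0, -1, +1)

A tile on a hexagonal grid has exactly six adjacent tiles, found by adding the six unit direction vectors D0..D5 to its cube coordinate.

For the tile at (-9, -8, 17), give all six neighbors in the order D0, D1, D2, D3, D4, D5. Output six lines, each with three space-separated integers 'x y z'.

Answer: -8 -9 17
-8 -8 16
-9 -7 16
-10 -7 17
-10 -8 18
-9 -9 18

Derivation:
Center: (-9, -8, 17). Add each direction:
  D0: (-9, -8, 17) + (1, -1, 0) = (-8, -9, 17)
  D1: (-9, -8, 17) + (1, 0, -1) = (-8, -8, 16)
  D2: (-9, -8, 17) + (0, 1, -1) = (-9, -7, 16)
  D3: (-9, -8, 17) + (-1, 1, 0) = (-10, -7, 17)
  D4: (-9, -8, 17) + (-1, 0, 1) = (-10, -8, 18)
  D5: (-9, -8, 17) + (0, -1, 1) = (-9, -9, 18)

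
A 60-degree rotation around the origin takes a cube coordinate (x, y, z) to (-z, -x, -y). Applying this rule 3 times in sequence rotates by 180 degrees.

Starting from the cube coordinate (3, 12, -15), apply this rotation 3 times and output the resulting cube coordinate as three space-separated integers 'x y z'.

Start: (3, 12, -15)
Step 1: (3, 12, -15) -> (-(-15), -(3), -(12)) = (15, -3, -12)
Step 2: (15, -3, -12) -> (-(-12), -(15), -(-3)) = (12, -15, 3)
Step 3: (12, -15, 3) -> (-(3), -(12), -(-15)) = (-3, -12, 15)

Answer: -3 -12 15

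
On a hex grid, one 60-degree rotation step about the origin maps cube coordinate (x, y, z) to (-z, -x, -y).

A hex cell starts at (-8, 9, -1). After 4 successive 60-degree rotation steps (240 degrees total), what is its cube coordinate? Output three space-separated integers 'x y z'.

Start: (-8, 9, -1)
Step 1: (-8, 9, -1) -> (-(-1), -(-8), -(9)) = (1, 8, -9)
Step 2: (1, 8, -9) -> (-(-9), -(1), -(8)) = (9, -1, -8)
Step 3: (9, -1, -8) -> (-(-8), -(9), -(-1)) = (8, -9, 1)
Step 4: (8, -9, 1) -> (-(1), -(8), -(-9)) = (-1, -8, 9)

Answer: -1 -8 9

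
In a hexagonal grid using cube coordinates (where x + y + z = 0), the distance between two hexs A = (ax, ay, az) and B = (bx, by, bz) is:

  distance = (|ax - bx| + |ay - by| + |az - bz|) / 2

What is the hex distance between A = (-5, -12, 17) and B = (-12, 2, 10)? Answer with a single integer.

|ax - bx| = |-5 - (-12)| = 7
|ay - by| = |-12 - 2| = 14
|az - bz| = |17 - 10| = 7
distance = (7 + 14 + 7) / 2 = 28 / 2 = 14

Answer: 14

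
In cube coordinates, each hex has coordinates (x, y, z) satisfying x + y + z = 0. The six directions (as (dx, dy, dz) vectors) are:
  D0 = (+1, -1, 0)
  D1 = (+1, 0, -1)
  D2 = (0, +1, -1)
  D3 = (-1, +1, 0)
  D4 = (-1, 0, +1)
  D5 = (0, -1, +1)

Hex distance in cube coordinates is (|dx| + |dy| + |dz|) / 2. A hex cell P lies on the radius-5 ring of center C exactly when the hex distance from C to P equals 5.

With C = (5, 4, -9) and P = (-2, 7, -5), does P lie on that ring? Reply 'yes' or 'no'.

|px - cx| = |-2 - 5| = 7
|py - cy| = |7 - 4| = 3
|pz - cz| = |-5 - (-9)| = 4
distance = (7+3+4)/2 = 14/2 = 7
radius = 5; distance != radius -> no

Answer: no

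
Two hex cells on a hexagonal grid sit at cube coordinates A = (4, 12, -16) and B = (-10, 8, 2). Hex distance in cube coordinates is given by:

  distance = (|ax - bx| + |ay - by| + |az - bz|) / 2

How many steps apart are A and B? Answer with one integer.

Answer: 18

Derivation:
|ax - bx| = |4 - (-10)| = 14
|ay - by| = |12 - 8| = 4
|az - bz| = |-16 - 2| = 18
distance = (14 + 4 + 18) / 2 = 36 / 2 = 18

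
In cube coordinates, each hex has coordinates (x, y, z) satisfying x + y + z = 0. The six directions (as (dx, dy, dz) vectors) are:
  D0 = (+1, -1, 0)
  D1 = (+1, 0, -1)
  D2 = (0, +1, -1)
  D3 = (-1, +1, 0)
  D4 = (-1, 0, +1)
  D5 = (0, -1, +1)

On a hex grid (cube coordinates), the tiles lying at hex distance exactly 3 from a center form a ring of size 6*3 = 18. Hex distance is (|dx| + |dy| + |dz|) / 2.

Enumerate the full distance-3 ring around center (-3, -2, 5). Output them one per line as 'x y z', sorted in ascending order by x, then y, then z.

Answer: -6 -2 8
-6 -1 7
-6 0 6
-6 1 5
-5 -3 8
-5 1 4
-4 -4 8
-4 1 3
-3 -5 8
-3 1 2
-2 -5 7
-2 0 2
-1 -5 6
-1 -1 2
0 -5 5
0 -4 4
0 -3 3
0 -2 2

Derivation:
Walk ring at distance 3 from (-3, -2, 5):
Start at center + D4*3 = (-6, -2, 8)
  hex 0: (-6, -2, 8)
  hex 1: (-5, -3, 8)
  hex 2: (-4, -4, 8)
  hex 3: (-3, -5, 8)
  hex 4: (-2, -5, 7)
  hex 5: (-1, -5, 6)
  hex 6: (0, -5, 5)
  hex 7: (0, -4, 4)
  hex 8: (0, -3, 3)
  hex 9: (0, -2, 2)
  hex 10: (-1, -1, 2)
  hex 11: (-2, 0, 2)
  hex 12: (-3, 1, 2)
  hex 13: (-4, 1, 3)
  hex 14: (-5, 1, 4)
  hex 15: (-6, 1, 5)
  hex 16: (-6, 0, 6)
  hex 17: (-6, -1, 7)
Sorted: 18 hexes.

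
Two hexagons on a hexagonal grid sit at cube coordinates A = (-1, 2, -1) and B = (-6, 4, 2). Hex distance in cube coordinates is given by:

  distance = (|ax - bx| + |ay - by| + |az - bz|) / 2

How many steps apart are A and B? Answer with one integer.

Answer: 5

Derivation:
|ax - bx| = |-1 - (-6)| = 5
|ay - by| = |2 - 4| = 2
|az - bz| = |-1 - 2| = 3
distance = (5 + 2 + 3) / 2 = 10 / 2 = 5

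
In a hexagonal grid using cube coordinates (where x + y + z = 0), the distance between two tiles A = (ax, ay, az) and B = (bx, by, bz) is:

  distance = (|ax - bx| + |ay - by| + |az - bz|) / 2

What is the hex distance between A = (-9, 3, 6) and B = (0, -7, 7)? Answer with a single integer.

Answer: 10

Derivation:
|ax - bx| = |-9 - 0| = 9
|ay - by| = |3 - (-7)| = 10
|az - bz| = |6 - 7| = 1
distance = (9 + 10 + 1) / 2 = 20 / 2 = 10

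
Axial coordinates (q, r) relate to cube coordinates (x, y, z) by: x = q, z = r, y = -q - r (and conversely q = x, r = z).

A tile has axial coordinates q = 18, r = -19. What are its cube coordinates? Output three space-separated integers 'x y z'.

Answer: 18 1 -19

Derivation:
x = q = 18
z = r = -19
y = -x - z = -(18) - (-19) = 1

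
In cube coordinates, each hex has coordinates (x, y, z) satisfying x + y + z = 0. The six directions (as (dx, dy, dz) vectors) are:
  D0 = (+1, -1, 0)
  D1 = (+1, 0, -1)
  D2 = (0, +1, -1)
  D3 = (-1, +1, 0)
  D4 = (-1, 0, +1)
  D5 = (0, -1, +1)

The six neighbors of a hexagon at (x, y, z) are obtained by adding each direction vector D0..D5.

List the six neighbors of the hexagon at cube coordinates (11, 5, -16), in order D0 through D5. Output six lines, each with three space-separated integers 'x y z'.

Answer: 12 4 -16
12 5 -17
11 6 -17
10 6 -16
10 5 -15
11 4 -15

Derivation:
Center: (11, 5, -16). Add each direction:
  D0: (11, 5, -16) + (1, -1, 0) = (12, 4, -16)
  D1: (11, 5, -16) + (1, 0, -1) = (12, 5, -17)
  D2: (11, 5, -16) + (0, 1, -1) = (11, 6, -17)
  D3: (11, 5, -16) + (-1, 1, 0) = (10, 6, -16)
  D4: (11, 5, -16) + (-1, 0, 1) = (10, 5, -15)
  D5: (11, 5, -16) + (0, -1, 1) = (11, 4, -15)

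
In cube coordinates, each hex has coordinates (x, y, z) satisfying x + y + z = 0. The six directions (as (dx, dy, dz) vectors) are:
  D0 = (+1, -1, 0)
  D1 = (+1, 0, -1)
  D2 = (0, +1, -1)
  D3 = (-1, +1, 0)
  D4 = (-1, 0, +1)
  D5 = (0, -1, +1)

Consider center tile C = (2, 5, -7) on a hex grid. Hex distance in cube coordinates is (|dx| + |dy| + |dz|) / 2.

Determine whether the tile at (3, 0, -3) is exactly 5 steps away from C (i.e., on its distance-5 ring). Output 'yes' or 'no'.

|px - cx| = |3 - 2| = 1
|py - cy| = |0 - 5| = 5
|pz - cz| = |-3 - (-7)| = 4
distance = (1+5+4)/2 = 10/2 = 5
radius = 5; distance == radius -> yes

Answer: yes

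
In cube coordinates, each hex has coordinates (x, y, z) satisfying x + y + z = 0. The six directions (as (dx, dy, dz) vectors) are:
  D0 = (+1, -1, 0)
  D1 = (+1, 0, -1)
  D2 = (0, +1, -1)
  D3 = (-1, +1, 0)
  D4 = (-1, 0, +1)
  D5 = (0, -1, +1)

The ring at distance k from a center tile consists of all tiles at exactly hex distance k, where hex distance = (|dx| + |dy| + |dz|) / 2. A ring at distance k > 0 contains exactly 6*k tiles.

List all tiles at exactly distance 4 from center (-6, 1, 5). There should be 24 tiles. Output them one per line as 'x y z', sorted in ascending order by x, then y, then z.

Walk ring at distance 4 from (-6, 1, 5):
Start at center + D4*4 = (-10, 1, 9)
  hex 0: (-10, 1, 9)
  hex 1: (-9, 0, 9)
  hex 2: (-8, -1, 9)
  hex 3: (-7, -2, 9)
  hex 4: (-6, -3, 9)
  hex 5: (-5, -3, 8)
  hex 6: (-4, -3, 7)
  hex 7: (-3, -3, 6)
  hex 8: (-2, -3, 5)
  hex 9: (-2, -2, 4)
  hex 10: (-2, -1, 3)
  hex 11: (-2, 0, 2)
  hex 12: (-2, 1, 1)
  hex 13: (-3, 2, 1)
  hex 14: (-4, 3, 1)
  hex 15: (-5, 4, 1)
  hex 16: (-6, 5, 1)
  hex 17: (-7, 5, 2)
  hex 18: (-8, 5, 3)
  hex 19: (-9, 5, 4)
  hex 20: (-10, 5, 5)
  hex 21: (-10, 4, 6)
  hex 22: (-10, 3, 7)
  hex 23: (-10, 2, 8)
Sorted: 24 hexes.

Answer: -10 1 9
-10 2 8
-10 3 7
-10 4 6
-10 5 5
-9 0 9
-9 5 4
-8 -1 9
-8 5 3
-7 -2 9
-7 5 2
-6 -3 9
-6 5 1
-5 -3 8
-5 4 1
-4 -3 7
-4 3 1
-3 -3 6
-3 2 1
-2 -3 5
-2 -2 4
-2 -1 3
-2 0 2
-2 1 1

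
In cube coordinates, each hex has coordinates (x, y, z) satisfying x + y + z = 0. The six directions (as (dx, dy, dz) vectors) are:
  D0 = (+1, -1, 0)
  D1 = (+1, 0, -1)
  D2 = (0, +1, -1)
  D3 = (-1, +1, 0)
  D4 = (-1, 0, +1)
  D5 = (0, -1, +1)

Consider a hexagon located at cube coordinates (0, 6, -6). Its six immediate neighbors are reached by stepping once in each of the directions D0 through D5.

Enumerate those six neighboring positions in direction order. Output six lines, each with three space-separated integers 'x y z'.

Center: (0, 6, -6). Add each direction:
  D0: (0, 6, -6) + (1, -1, 0) = (1, 5, -6)
  D1: (0, 6, -6) + (1, 0, -1) = (1, 6, -7)
  D2: (0, 6, -6) + (0, 1, -1) = (0, 7, -7)
  D3: (0, 6, -6) + (-1, 1, 0) = (-1, 7, -6)
  D4: (0, 6, -6) + (-1, 0, 1) = (-1, 6, -5)
  D5: (0, 6, -6) + (0, -1, 1) = (0, 5, -5)

Answer: 1 5 -6
1 6 -7
0 7 -7
-1 7 -6
-1 6 -5
0 5 -5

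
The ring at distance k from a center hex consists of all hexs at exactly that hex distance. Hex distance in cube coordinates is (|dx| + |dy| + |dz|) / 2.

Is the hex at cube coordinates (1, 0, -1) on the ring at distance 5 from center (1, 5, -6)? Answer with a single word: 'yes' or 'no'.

Answer: yes

Derivation:
|px - cx| = |1 - 1| = 0
|py - cy| = |0 - 5| = 5
|pz - cz| = |-1 - (-6)| = 5
distance = (0+5+5)/2 = 10/2 = 5
radius = 5; distance == radius -> yes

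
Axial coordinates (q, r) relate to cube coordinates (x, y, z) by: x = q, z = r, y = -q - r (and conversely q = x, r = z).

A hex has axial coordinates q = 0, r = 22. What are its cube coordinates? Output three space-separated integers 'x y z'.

Answer: 0 -22 22

Derivation:
x = q = 0
z = r = 22
y = -x - z = -(0) - (22) = -22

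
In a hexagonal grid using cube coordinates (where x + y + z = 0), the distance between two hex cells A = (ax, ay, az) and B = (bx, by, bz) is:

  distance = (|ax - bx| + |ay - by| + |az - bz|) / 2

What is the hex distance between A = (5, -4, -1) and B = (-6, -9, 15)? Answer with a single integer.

Answer: 16

Derivation:
|ax - bx| = |5 - (-6)| = 11
|ay - by| = |-4 - (-9)| = 5
|az - bz| = |-1 - 15| = 16
distance = (11 + 5 + 16) / 2 = 32 / 2 = 16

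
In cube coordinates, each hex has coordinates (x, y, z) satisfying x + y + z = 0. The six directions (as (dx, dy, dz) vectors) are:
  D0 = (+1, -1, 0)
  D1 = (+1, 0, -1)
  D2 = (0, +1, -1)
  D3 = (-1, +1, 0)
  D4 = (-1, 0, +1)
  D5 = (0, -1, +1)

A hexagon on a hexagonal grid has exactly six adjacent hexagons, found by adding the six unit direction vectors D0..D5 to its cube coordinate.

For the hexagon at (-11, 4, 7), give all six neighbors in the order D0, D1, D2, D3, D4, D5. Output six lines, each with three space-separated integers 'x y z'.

Center: (-11, 4, 7). Add each direction:
  D0: (-11, 4, 7) + (1, -1, 0) = (-10, 3, 7)
  D1: (-11, 4, 7) + (1, 0, -1) = (-10, 4, 6)
  D2: (-11, 4, 7) + (0, 1, -1) = (-11, 5, 6)
  D3: (-11, 4, 7) + (-1, 1, 0) = (-12, 5, 7)
  D4: (-11, 4, 7) + (-1, 0, 1) = (-12, 4, 8)
  D5: (-11, 4, 7) + (0, -1, 1) = (-11, 3, 8)

Answer: -10 3 7
-10 4 6
-11 5 6
-12 5 7
-12 4 8
-11 3 8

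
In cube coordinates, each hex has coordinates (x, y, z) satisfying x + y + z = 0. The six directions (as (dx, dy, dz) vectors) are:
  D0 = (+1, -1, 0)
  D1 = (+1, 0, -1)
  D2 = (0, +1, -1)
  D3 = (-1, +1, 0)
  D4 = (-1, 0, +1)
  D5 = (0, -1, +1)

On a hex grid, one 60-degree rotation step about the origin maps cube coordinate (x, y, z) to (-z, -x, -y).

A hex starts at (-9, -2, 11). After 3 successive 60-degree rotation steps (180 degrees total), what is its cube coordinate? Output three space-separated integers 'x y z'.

Answer: 9 2 -11

Derivation:
Start: (-9, -2, 11)
Step 1: (-9, -2, 11) -> (-(11), -(-9), -(-2)) = (-11, 9, 2)
Step 2: (-11, 9, 2) -> (-(2), -(-11), -(9)) = (-2, 11, -9)
Step 3: (-2, 11, -9) -> (-(-9), -(-2), -(11)) = (9, 2, -11)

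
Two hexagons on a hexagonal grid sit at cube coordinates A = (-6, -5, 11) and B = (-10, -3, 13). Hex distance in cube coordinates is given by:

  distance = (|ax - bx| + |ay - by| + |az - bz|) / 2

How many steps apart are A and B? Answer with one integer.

Answer: 4

Derivation:
|ax - bx| = |-6 - (-10)| = 4
|ay - by| = |-5 - (-3)| = 2
|az - bz| = |11 - 13| = 2
distance = (4 + 2 + 2) / 2 = 8 / 2 = 4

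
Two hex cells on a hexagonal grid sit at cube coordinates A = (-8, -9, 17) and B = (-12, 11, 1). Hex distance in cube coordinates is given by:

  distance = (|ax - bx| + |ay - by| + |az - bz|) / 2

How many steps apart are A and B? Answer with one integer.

|ax - bx| = |-8 - (-12)| = 4
|ay - by| = |-9 - 11| = 20
|az - bz| = |17 - 1| = 16
distance = (4 + 20 + 16) / 2 = 40 / 2 = 20

Answer: 20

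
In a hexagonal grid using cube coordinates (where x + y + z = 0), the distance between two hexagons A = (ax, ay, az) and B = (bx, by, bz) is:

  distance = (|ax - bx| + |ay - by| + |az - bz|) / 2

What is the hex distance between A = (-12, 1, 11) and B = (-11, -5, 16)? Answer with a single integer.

Answer: 6

Derivation:
|ax - bx| = |-12 - (-11)| = 1
|ay - by| = |1 - (-5)| = 6
|az - bz| = |11 - 16| = 5
distance = (1 + 6 + 5) / 2 = 12 / 2 = 6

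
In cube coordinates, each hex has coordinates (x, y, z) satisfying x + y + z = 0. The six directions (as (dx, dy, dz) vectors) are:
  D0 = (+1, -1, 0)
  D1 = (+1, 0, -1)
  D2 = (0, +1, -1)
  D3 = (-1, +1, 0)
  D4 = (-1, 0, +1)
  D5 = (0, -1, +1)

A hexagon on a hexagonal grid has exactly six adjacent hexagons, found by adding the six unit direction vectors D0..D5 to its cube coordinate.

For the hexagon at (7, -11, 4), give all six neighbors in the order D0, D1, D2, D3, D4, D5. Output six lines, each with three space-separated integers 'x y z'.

Center: (7, -11, 4). Add each direction:
  D0: (7, -11, 4) + (1, -1, 0) = (8, -12, 4)
  D1: (7, -11, 4) + (1, 0, -1) = (8, -11, 3)
  D2: (7, -11, 4) + (0, 1, -1) = (7, -10, 3)
  D3: (7, -11, 4) + (-1, 1, 0) = (6, -10, 4)
  D4: (7, -11, 4) + (-1, 0, 1) = (6, -11, 5)
  D5: (7, -11, 4) + (0, -1, 1) = (7, -12, 5)

Answer: 8 -12 4
8 -11 3
7 -10 3
6 -10 4
6 -11 5
7 -12 5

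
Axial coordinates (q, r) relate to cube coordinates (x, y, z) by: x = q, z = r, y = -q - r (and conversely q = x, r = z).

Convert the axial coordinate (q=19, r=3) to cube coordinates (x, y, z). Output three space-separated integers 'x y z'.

x = q = 19
z = r = 3
y = -x - z = -(19) - (3) = -22

Answer: 19 -22 3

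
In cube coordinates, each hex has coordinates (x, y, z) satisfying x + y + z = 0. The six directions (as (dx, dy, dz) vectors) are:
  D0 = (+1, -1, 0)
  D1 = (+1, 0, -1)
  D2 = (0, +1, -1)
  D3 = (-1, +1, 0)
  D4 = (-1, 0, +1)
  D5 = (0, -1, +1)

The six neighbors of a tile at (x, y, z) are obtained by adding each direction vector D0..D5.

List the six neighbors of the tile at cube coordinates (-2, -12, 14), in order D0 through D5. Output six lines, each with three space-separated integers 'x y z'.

Center: (-2, -12, 14). Add each direction:
  D0: (-2, -12, 14) + (1, -1, 0) = (-1, -13, 14)
  D1: (-2, -12, 14) + (1, 0, -1) = (-1, -12, 13)
  D2: (-2, -12, 14) + (0, 1, -1) = (-2, -11, 13)
  D3: (-2, -12, 14) + (-1, 1, 0) = (-3, -11, 14)
  D4: (-2, -12, 14) + (-1, 0, 1) = (-3, -12, 15)
  D5: (-2, -12, 14) + (0, -1, 1) = (-2, -13, 15)

Answer: -1 -13 14
-1 -12 13
-2 -11 13
-3 -11 14
-3 -12 15
-2 -13 15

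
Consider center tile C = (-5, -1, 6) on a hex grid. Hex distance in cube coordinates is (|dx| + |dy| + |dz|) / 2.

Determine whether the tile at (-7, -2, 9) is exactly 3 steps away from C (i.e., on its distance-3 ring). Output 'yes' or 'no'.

|px - cx| = |-7 - (-5)| = 2
|py - cy| = |-2 - (-1)| = 1
|pz - cz| = |9 - 6| = 3
distance = (2+1+3)/2 = 6/2 = 3
radius = 3; distance == radius -> yes

Answer: yes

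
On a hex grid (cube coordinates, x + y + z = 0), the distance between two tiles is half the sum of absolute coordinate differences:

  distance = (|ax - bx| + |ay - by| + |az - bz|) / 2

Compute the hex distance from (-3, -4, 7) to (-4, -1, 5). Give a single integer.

|ax - bx| = |-3 - (-4)| = 1
|ay - by| = |-4 - (-1)| = 3
|az - bz| = |7 - 5| = 2
distance = (1 + 3 + 2) / 2 = 6 / 2 = 3

Answer: 3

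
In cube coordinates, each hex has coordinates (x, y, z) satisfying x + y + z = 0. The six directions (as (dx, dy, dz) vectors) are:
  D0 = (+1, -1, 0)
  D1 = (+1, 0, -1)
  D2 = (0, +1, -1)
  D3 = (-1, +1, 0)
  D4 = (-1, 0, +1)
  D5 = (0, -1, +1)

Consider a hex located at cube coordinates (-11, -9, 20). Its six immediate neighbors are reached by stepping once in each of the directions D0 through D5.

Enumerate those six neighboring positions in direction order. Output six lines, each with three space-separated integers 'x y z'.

Answer: -10 -10 20
-10 -9 19
-11 -8 19
-12 -8 20
-12 -9 21
-11 -10 21

Derivation:
Center: (-11, -9, 20). Add each direction:
  D0: (-11, -9, 20) + (1, -1, 0) = (-10, -10, 20)
  D1: (-11, -9, 20) + (1, 0, -1) = (-10, -9, 19)
  D2: (-11, -9, 20) + (0, 1, -1) = (-11, -8, 19)
  D3: (-11, -9, 20) + (-1, 1, 0) = (-12, -8, 20)
  D4: (-11, -9, 20) + (-1, 0, 1) = (-12, -9, 21)
  D5: (-11, -9, 20) + (0, -1, 1) = (-11, -10, 21)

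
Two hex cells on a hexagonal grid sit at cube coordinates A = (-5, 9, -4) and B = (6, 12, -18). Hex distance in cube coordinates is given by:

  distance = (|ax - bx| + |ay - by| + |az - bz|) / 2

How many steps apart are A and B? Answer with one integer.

|ax - bx| = |-5 - 6| = 11
|ay - by| = |9 - 12| = 3
|az - bz| = |-4 - (-18)| = 14
distance = (11 + 3 + 14) / 2 = 28 / 2 = 14

Answer: 14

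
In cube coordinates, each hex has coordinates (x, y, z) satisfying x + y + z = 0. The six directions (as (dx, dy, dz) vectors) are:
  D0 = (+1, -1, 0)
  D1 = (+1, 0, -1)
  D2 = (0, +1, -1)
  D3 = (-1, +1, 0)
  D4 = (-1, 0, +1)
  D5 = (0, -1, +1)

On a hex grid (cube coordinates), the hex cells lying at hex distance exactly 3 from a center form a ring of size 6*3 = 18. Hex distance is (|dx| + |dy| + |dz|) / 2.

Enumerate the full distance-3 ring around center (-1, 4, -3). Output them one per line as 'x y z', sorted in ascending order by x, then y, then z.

Walk ring at distance 3 from (-1, 4, -3):
Start at center + D4*3 = (-4, 4, 0)
  hex 0: (-4, 4, 0)
  hex 1: (-3, 3, 0)
  hex 2: (-2, 2, 0)
  hex 3: (-1, 1, 0)
  hex 4: (0, 1, -1)
  hex 5: (1, 1, -2)
  hex 6: (2, 1, -3)
  hex 7: (2, 2, -4)
  hex 8: (2, 3, -5)
  hex 9: (2, 4, -6)
  hex 10: (1, 5, -6)
  hex 11: (0, 6, -6)
  hex 12: (-1, 7, -6)
  hex 13: (-2, 7, -5)
  hex 14: (-3, 7, -4)
  hex 15: (-4, 7, -3)
  hex 16: (-4, 6, -2)
  hex 17: (-4, 5, -1)
Sorted: 18 hexes.

Answer: -4 4 0
-4 5 -1
-4 6 -2
-4 7 -3
-3 3 0
-3 7 -4
-2 2 0
-2 7 -5
-1 1 0
-1 7 -6
0 1 -1
0 6 -6
1 1 -2
1 5 -6
2 1 -3
2 2 -4
2 3 -5
2 4 -6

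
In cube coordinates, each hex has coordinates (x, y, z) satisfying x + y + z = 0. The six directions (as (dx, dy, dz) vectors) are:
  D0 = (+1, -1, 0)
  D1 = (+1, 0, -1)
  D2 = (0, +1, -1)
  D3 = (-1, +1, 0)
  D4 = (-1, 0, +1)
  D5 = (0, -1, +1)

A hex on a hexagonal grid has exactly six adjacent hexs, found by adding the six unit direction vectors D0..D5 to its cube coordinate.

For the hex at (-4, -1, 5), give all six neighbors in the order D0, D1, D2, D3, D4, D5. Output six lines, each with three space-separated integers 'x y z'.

Center: (-4, -1, 5). Add each direction:
  D0: (-4, -1, 5) + (1, -1, 0) = (-3, -2, 5)
  D1: (-4, -1, 5) + (1, 0, -1) = (-3, -1, 4)
  D2: (-4, -1, 5) + (0, 1, -1) = (-4, 0, 4)
  D3: (-4, -1, 5) + (-1, 1, 0) = (-5, 0, 5)
  D4: (-4, -1, 5) + (-1, 0, 1) = (-5, -1, 6)
  D5: (-4, -1, 5) + (0, -1, 1) = (-4, -2, 6)

Answer: -3 -2 5
-3 -1 4
-4 0 4
-5 0 5
-5 -1 6
-4 -2 6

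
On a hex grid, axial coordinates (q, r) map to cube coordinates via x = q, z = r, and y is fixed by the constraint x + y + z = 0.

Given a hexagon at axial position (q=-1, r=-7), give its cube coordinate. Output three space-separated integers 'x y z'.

x = q = -1
z = r = -7
y = -x - z = -(-1) - (-7) = 8

Answer: -1 8 -7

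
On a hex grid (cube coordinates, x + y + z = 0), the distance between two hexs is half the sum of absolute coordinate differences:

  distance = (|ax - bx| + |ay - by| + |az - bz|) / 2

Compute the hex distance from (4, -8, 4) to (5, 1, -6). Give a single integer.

|ax - bx| = |4 - 5| = 1
|ay - by| = |-8 - 1| = 9
|az - bz| = |4 - (-6)| = 10
distance = (1 + 9 + 10) / 2 = 20 / 2 = 10

Answer: 10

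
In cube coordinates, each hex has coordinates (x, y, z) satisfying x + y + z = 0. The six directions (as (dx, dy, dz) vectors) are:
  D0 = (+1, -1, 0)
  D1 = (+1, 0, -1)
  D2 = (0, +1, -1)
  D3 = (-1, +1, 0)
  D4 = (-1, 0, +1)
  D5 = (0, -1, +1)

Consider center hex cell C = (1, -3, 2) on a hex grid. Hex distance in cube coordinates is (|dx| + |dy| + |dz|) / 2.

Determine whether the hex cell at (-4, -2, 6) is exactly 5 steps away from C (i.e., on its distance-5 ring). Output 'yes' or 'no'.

|px - cx| = |-4 - 1| = 5
|py - cy| = |-2 - (-3)| = 1
|pz - cz| = |6 - 2| = 4
distance = (5+1+4)/2 = 10/2 = 5
radius = 5; distance == radius -> yes

Answer: yes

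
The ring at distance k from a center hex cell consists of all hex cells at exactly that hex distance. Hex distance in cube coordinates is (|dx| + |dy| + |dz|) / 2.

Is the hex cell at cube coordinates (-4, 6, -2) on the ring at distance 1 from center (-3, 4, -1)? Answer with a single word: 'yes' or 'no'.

Answer: no

Derivation:
|px - cx| = |-4 - (-3)| = 1
|py - cy| = |6 - 4| = 2
|pz - cz| = |-2 - (-1)| = 1
distance = (1+2+1)/2 = 4/2 = 2
radius = 1; distance != radius -> no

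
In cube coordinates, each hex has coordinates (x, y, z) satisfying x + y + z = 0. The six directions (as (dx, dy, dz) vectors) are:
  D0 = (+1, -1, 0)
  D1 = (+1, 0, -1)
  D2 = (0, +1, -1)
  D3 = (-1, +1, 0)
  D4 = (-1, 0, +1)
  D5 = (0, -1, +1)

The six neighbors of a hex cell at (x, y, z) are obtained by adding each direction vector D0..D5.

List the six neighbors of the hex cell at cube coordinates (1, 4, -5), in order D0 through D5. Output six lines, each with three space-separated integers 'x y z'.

Center: (1, 4, -5). Add each direction:
  D0: (1, 4, -5) + (1, -1, 0) = (2, 3, -5)
  D1: (1, 4, -5) + (1, 0, -1) = (2, 4, -6)
  D2: (1, 4, -5) + (0, 1, -1) = (1, 5, -6)
  D3: (1, 4, -5) + (-1, 1, 0) = (0, 5, -5)
  D4: (1, 4, -5) + (-1, 0, 1) = (0, 4, -4)
  D5: (1, 4, -5) + (0, -1, 1) = (1, 3, -4)

Answer: 2 3 -5
2 4 -6
1 5 -6
0 5 -5
0 4 -4
1 3 -4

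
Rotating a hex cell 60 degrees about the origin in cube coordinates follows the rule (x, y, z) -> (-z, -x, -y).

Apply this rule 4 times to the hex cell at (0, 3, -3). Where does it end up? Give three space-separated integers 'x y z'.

Start: (0, 3, -3)
Step 1: (0, 3, -3) -> (-(-3), -(0), -(3)) = (3, 0, -3)
Step 2: (3, 0, -3) -> (-(-3), -(3), -(0)) = (3, -3, 0)
Step 3: (3, -3, 0) -> (-(0), -(3), -(-3)) = (0, -3, 3)
Step 4: (0, -3, 3) -> (-(3), -(0), -(-3)) = (-3, 0, 3)

Answer: -3 0 3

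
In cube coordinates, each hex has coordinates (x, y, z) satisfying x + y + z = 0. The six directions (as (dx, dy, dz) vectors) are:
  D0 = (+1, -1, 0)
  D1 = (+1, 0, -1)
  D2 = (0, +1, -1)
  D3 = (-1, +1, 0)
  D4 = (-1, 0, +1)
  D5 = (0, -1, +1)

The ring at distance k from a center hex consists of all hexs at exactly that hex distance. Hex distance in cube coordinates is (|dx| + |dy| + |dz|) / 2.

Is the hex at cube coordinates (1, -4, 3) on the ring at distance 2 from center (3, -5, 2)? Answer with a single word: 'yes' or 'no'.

Answer: yes

Derivation:
|px - cx| = |1 - 3| = 2
|py - cy| = |-4 - (-5)| = 1
|pz - cz| = |3 - 2| = 1
distance = (2+1+1)/2 = 4/2 = 2
radius = 2; distance == radius -> yes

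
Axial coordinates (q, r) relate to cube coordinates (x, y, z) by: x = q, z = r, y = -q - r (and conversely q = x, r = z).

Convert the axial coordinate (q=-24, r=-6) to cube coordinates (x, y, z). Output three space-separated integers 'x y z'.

x = q = -24
z = r = -6
y = -x - z = -(-24) - (-6) = 30

Answer: -24 30 -6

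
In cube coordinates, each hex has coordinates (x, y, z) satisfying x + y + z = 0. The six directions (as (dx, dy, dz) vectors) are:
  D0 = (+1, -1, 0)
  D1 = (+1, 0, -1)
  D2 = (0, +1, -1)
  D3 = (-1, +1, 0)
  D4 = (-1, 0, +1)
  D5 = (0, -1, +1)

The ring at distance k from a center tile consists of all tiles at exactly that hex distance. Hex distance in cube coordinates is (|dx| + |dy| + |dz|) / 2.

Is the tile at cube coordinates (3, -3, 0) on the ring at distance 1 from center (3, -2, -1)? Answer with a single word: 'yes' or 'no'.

|px - cx| = |3 - 3| = 0
|py - cy| = |-3 - (-2)| = 1
|pz - cz| = |0 - (-1)| = 1
distance = (0+1+1)/2 = 2/2 = 1
radius = 1; distance == radius -> yes

Answer: yes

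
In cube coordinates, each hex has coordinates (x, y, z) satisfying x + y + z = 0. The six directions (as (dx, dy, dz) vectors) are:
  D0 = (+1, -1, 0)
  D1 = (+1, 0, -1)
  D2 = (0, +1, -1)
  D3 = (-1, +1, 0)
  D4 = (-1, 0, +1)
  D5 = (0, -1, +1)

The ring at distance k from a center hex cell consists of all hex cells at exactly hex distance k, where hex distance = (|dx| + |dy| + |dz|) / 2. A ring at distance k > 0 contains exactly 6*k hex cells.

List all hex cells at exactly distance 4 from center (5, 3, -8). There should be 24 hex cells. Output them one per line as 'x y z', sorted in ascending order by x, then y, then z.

Answer: 1 3 -4
1 4 -5
1 5 -6
1 6 -7
1 7 -8
2 2 -4
2 7 -9
3 1 -4
3 7 -10
4 0 -4
4 7 -11
5 -1 -4
5 7 -12
6 -1 -5
6 6 -12
7 -1 -6
7 5 -12
8 -1 -7
8 4 -12
9 -1 -8
9 0 -9
9 1 -10
9 2 -11
9 3 -12

Derivation:
Walk ring at distance 4 from (5, 3, -8):
Start at center + D4*4 = (1, 3, -4)
  hex 0: (1, 3, -4)
  hex 1: (2, 2, -4)
  hex 2: (3, 1, -4)
  hex 3: (4, 0, -4)
  hex 4: (5, -1, -4)
  hex 5: (6, -1, -5)
  hex 6: (7, -1, -6)
  hex 7: (8, -1, -7)
  hex 8: (9, -1, -8)
  hex 9: (9, 0, -9)
  hex 10: (9, 1, -10)
  hex 11: (9, 2, -11)
  hex 12: (9, 3, -12)
  hex 13: (8, 4, -12)
  hex 14: (7, 5, -12)
  hex 15: (6, 6, -12)
  hex 16: (5, 7, -12)
  hex 17: (4, 7, -11)
  hex 18: (3, 7, -10)
  hex 19: (2, 7, -9)
  hex 20: (1, 7, -8)
  hex 21: (1, 6, -7)
  hex 22: (1, 5, -6)
  hex 23: (1, 4, -5)
Sorted: 24 hexes.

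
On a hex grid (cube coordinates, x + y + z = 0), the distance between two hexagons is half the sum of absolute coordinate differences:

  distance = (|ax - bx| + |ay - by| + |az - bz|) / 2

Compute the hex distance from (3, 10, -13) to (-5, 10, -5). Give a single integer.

Answer: 8

Derivation:
|ax - bx| = |3 - (-5)| = 8
|ay - by| = |10 - 10| = 0
|az - bz| = |-13 - (-5)| = 8
distance = (8 + 0 + 8) / 2 = 16 / 2 = 8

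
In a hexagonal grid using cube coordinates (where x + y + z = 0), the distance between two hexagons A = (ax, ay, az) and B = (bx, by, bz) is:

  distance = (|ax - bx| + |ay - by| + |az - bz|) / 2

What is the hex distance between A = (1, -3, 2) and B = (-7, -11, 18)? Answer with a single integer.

Answer: 16

Derivation:
|ax - bx| = |1 - (-7)| = 8
|ay - by| = |-3 - (-11)| = 8
|az - bz| = |2 - 18| = 16
distance = (8 + 8 + 16) / 2 = 32 / 2 = 16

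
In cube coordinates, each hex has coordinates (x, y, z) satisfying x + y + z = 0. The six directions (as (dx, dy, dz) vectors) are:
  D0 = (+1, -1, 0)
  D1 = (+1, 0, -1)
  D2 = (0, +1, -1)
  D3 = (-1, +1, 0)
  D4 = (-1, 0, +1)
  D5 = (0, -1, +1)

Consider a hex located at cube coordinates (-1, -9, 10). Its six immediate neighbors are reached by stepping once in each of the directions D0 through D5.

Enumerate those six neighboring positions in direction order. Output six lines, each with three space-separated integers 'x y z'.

Answer: 0 -10 10
0 -9 9
-1 -8 9
-2 -8 10
-2 -9 11
-1 -10 11

Derivation:
Center: (-1, -9, 10). Add each direction:
  D0: (-1, -9, 10) + (1, -1, 0) = (0, -10, 10)
  D1: (-1, -9, 10) + (1, 0, -1) = (0, -9, 9)
  D2: (-1, -9, 10) + (0, 1, -1) = (-1, -8, 9)
  D3: (-1, -9, 10) + (-1, 1, 0) = (-2, -8, 10)
  D4: (-1, -9, 10) + (-1, 0, 1) = (-2, -9, 11)
  D5: (-1, -9, 10) + (0, -1, 1) = (-1, -10, 11)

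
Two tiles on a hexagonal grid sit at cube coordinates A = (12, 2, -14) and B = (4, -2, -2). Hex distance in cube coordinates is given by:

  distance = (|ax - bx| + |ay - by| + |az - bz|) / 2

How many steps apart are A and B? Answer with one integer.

Answer: 12

Derivation:
|ax - bx| = |12 - 4| = 8
|ay - by| = |2 - (-2)| = 4
|az - bz| = |-14 - (-2)| = 12
distance = (8 + 4 + 12) / 2 = 24 / 2 = 12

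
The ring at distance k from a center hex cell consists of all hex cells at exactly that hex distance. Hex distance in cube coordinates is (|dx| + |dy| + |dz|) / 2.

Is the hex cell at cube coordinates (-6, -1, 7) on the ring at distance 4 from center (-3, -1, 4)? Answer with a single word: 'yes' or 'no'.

Answer: no

Derivation:
|px - cx| = |-6 - (-3)| = 3
|py - cy| = |-1 - (-1)| = 0
|pz - cz| = |7 - 4| = 3
distance = (3+0+3)/2 = 6/2 = 3
radius = 4; distance != radius -> no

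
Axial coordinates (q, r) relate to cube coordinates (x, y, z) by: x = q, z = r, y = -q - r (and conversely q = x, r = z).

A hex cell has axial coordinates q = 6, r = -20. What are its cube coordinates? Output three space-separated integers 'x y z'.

Answer: 6 14 -20

Derivation:
x = q = 6
z = r = -20
y = -x - z = -(6) - (-20) = 14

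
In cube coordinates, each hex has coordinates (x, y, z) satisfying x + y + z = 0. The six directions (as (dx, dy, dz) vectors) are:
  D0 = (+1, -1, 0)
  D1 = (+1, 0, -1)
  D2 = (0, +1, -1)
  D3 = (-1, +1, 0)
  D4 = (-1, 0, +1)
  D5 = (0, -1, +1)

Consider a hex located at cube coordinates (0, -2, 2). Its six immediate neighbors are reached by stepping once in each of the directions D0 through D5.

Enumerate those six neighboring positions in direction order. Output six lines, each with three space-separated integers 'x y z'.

Answer: 1 -3 2
1 -2 1
0 -1 1
-1 -1 2
-1 -2 3
0 -3 3

Derivation:
Center: (0, -2, 2). Add each direction:
  D0: (0, -2, 2) + (1, -1, 0) = (1, -3, 2)
  D1: (0, -2, 2) + (1, 0, -1) = (1, -2, 1)
  D2: (0, -2, 2) + (0, 1, -1) = (0, -1, 1)
  D3: (0, -2, 2) + (-1, 1, 0) = (-1, -1, 2)
  D4: (0, -2, 2) + (-1, 0, 1) = (-1, -2, 3)
  D5: (0, -2, 2) + (0, -1, 1) = (0, -3, 3)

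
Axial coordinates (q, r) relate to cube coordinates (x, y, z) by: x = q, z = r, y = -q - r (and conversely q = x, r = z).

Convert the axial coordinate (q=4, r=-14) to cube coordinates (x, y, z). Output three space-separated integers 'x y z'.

Answer: 4 10 -14

Derivation:
x = q = 4
z = r = -14
y = -x - z = -(4) - (-14) = 10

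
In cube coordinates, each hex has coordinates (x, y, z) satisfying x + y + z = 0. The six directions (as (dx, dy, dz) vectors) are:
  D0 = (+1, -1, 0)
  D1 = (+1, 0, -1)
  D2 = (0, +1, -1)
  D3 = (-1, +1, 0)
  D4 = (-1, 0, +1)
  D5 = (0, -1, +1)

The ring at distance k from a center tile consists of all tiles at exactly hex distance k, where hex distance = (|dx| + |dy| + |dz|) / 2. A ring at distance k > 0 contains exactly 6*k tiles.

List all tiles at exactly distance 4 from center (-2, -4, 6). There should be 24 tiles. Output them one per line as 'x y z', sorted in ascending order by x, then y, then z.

Walk ring at distance 4 from (-2, -4, 6):
Start at center + D4*4 = (-6, -4, 10)
  hex 0: (-6, -4, 10)
  hex 1: (-5, -5, 10)
  hex 2: (-4, -6, 10)
  hex 3: (-3, -7, 10)
  hex 4: (-2, -8, 10)
  hex 5: (-1, -8, 9)
  hex 6: (0, -8, 8)
  hex 7: (1, -8, 7)
  hex 8: (2, -8, 6)
  hex 9: (2, -7, 5)
  hex 10: (2, -6, 4)
  hex 11: (2, -5, 3)
  hex 12: (2, -4, 2)
  hex 13: (1, -3, 2)
  hex 14: (0, -2, 2)
  hex 15: (-1, -1, 2)
  hex 16: (-2, 0, 2)
  hex 17: (-3, 0, 3)
  hex 18: (-4, 0, 4)
  hex 19: (-5, 0, 5)
  hex 20: (-6, 0, 6)
  hex 21: (-6, -1, 7)
  hex 22: (-6, -2, 8)
  hex 23: (-6, -3, 9)
Sorted: 24 hexes.

Answer: -6 -4 10
-6 -3 9
-6 -2 8
-6 -1 7
-6 0 6
-5 -5 10
-5 0 5
-4 -6 10
-4 0 4
-3 -7 10
-3 0 3
-2 -8 10
-2 0 2
-1 -8 9
-1 -1 2
0 -8 8
0 -2 2
1 -8 7
1 -3 2
2 -8 6
2 -7 5
2 -6 4
2 -5 3
2 -4 2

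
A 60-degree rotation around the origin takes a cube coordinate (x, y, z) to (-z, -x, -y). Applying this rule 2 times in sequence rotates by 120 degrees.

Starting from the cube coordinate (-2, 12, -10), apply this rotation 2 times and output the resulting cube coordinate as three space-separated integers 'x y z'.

Answer: 12 -10 -2

Derivation:
Start: (-2, 12, -10)
Step 1: (-2, 12, -10) -> (-(-10), -(-2), -(12)) = (10, 2, -12)
Step 2: (10, 2, -12) -> (-(-12), -(10), -(2)) = (12, -10, -2)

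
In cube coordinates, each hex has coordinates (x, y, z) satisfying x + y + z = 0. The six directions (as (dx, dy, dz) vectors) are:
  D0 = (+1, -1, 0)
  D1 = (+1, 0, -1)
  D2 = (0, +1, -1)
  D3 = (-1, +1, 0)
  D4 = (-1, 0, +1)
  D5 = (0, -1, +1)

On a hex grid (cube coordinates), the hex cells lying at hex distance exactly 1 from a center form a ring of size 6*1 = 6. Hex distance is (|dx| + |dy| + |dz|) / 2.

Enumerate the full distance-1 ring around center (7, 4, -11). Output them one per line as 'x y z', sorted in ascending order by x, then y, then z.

Walk ring at distance 1 from (7, 4, -11):
Start at center + D4*1 = (6, 4, -10)
  hex 0: (6, 4, -10)
  hex 1: (7, 3, -10)
  hex 2: (8, 3, -11)
  hex 3: (8, 4, -12)
  hex 4: (7, 5, -12)
  hex 5: (6, 5, -11)
Sorted: 6 hexes.

Answer: 6 4 -10
6 5 -11
7 3 -10
7 5 -12
8 3 -11
8 4 -12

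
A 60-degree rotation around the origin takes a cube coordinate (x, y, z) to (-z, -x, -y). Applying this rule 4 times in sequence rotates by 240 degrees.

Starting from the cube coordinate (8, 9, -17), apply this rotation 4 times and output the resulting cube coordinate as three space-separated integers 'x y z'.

Start: (8, 9, -17)
Step 1: (8, 9, -17) -> (-(-17), -(8), -(9)) = (17, -8, -9)
Step 2: (17, -8, -9) -> (-(-9), -(17), -(-8)) = (9, -17, 8)
Step 3: (9, -17, 8) -> (-(8), -(9), -(-17)) = (-8, -9, 17)
Step 4: (-8, -9, 17) -> (-(17), -(-8), -(-9)) = (-17, 8, 9)

Answer: -17 8 9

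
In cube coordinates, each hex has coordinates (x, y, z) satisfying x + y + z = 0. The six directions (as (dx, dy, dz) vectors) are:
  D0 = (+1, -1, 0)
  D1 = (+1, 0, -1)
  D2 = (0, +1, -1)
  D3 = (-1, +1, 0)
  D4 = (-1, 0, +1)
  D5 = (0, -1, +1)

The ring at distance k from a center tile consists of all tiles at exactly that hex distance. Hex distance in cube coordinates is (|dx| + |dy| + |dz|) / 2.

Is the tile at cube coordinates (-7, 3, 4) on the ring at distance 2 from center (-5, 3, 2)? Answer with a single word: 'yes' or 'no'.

Answer: yes

Derivation:
|px - cx| = |-7 - (-5)| = 2
|py - cy| = |3 - 3| = 0
|pz - cz| = |4 - 2| = 2
distance = (2+0+2)/2 = 4/2 = 2
radius = 2; distance == radius -> yes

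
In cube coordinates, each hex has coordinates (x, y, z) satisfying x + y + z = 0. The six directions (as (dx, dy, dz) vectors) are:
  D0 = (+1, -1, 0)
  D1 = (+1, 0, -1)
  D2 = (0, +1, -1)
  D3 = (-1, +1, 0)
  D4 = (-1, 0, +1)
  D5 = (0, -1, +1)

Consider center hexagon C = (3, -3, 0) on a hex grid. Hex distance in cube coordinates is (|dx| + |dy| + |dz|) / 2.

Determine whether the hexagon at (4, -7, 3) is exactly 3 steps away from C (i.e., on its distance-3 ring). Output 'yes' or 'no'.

Answer: no

Derivation:
|px - cx| = |4 - 3| = 1
|py - cy| = |-7 - (-3)| = 4
|pz - cz| = |3 - 0| = 3
distance = (1+4+3)/2 = 8/2 = 4
radius = 3; distance != radius -> no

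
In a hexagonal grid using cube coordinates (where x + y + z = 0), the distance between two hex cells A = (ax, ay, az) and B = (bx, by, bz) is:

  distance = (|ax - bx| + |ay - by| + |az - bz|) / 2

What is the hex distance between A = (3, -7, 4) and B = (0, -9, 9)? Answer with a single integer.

Answer: 5

Derivation:
|ax - bx| = |3 - 0| = 3
|ay - by| = |-7 - (-9)| = 2
|az - bz| = |4 - 9| = 5
distance = (3 + 2 + 5) / 2 = 10 / 2 = 5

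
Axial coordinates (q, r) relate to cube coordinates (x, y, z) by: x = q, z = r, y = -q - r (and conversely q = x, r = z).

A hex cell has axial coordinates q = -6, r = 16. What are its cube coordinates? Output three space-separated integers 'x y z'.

x = q = -6
z = r = 16
y = -x - z = -(-6) - (16) = -10

Answer: -6 -10 16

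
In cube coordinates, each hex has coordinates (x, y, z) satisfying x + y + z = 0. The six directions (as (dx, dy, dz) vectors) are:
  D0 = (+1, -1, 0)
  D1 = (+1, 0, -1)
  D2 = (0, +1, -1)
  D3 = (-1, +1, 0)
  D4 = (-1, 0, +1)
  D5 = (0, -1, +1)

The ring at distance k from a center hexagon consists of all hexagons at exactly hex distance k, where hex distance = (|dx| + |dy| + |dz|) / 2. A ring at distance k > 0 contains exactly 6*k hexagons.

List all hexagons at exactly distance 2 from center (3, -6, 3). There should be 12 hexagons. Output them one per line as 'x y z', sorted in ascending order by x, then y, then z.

Answer: 1 -6 5
1 -5 4
1 -4 3
2 -7 5
2 -4 2
3 -8 5
3 -4 1
4 -8 4
4 -5 1
5 -8 3
5 -7 2
5 -6 1

Derivation:
Walk ring at distance 2 from (3, -6, 3):
Start at center + D4*2 = (1, -6, 5)
  hex 0: (1, -6, 5)
  hex 1: (2, -7, 5)
  hex 2: (3, -8, 5)
  hex 3: (4, -8, 4)
  hex 4: (5, -8, 3)
  hex 5: (5, -7, 2)
  hex 6: (5, -6, 1)
  hex 7: (4, -5, 1)
  hex 8: (3, -4, 1)
  hex 9: (2, -4, 2)
  hex 10: (1, -4, 3)
  hex 11: (1, -5, 4)
Sorted: 12 hexes.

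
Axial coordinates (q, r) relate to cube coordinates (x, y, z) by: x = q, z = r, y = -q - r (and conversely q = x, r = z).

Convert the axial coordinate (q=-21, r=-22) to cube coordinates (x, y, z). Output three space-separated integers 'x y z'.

x = q = -21
z = r = -22
y = -x - z = -(-21) - (-22) = 43

Answer: -21 43 -22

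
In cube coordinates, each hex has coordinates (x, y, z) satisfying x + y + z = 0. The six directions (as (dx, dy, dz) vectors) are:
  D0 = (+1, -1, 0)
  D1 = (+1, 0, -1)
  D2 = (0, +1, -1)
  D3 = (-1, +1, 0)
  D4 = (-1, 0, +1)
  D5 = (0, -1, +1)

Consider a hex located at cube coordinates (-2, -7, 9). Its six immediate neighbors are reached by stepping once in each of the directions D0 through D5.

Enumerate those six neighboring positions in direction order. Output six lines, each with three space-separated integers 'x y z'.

Center: (-2, -7, 9). Add each direction:
  D0: (-2, -7, 9) + (1, -1, 0) = (-1, -8, 9)
  D1: (-2, -7, 9) + (1, 0, -1) = (-1, -7, 8)
  D2: (-2, -7, 9) + (0, 1, -1) = (-2, -6, 8)
  D3: (-2, -7, 9) + (-1, 1, 0) = (-3, -6, 9)
  D4: (-2, -7, 9) + (-1, 0, 1) = (-3, -7, 10)
  D5: (-2, -7, 9) + (0, -1, 1) = (-2, -8, 10)

Answer: -1 -8 9
-1 -7 8
-2 -6 8
-3 -6 9
-3 -7 10
-2 -8 10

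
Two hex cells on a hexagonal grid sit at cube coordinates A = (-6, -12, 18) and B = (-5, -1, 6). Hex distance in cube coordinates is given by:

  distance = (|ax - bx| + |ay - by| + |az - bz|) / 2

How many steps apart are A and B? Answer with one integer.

|ax - bx| = |-6 - (-5)| = 1
|ay - by| = |-12 - (-1)| = 11
|az - bz| = |18 - 6| = 12
distance = (1 + 11 + 12) / 2 = 24 / 2 = 12

Answer: 12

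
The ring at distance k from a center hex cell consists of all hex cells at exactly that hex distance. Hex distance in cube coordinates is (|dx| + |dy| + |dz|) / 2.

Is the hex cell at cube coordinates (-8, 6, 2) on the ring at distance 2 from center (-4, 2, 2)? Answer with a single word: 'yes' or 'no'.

Answer: no

Derivation:
|px - cx| = |-8 - (-4)| = 4
|py - cy| = |6 - 2| = 4
|pz - cz| = |2 - 2| = 0
distance = (4+4+0)/2 = 8/2 = 4
radius = 2; distance != radius -> no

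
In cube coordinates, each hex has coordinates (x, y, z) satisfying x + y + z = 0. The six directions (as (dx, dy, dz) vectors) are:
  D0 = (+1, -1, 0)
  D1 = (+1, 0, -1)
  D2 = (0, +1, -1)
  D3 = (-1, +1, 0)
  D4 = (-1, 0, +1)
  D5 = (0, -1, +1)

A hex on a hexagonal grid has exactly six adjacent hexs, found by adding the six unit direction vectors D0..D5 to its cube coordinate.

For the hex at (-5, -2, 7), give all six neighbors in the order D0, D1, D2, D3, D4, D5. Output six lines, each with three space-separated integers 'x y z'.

Answer: -4 -3 7
-4 -2 6
-5 -1 6
-6 -1 7
-6 -2 8
-5 -3 8

Derivation:
Center: (-5, -2, 7). Add each direction:
  D0: (-5, -2, 7) + (1, -1, 0) = (-4, -3, 7)
  D1: (-5, -2, 7) + (1, 0, -1) = (-4, -2, 6)
  D2: (-5, -2, 7) + (0, 1, -1) = (-5, -1, 6)
  D3: (-5, -2, 7) + (-1, 1, 0) = (-6, -1, 7)
  D4: (-5, -2, 7) + (-1, 0, 1) = (-6, -2, 8)
  D5: (-5, -2, 7) + (0, -1, 1) = (-5, -3, 8)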